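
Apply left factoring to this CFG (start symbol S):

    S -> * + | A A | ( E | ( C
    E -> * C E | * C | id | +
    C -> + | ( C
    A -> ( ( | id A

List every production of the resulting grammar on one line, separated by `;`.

S -> * + | A A | ( S'; E -> id | + | * C E'; C -> + | ( C; A -> ( ( | id A; S' -> E | C; E' -> E | ε

S has alternatives sharing prefix '(': factor to S → ( S' with S' → E | C.
E has alternatives sharing prefix '* C': factor to E → * C E' with E' → E | ε.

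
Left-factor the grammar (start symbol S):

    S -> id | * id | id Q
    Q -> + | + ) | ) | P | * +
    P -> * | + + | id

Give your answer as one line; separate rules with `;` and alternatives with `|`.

S has alternatives sharing prefix 'id': factor to S → id S' with S' → ε | Q.
Q has alternatives sharing prefix '+': factor to Q → + Q' with Q' → ε | ).

S -> * id | id S'; Q -> ) | P | * + | + Q'; P -> * | + + | id; S' -> ε | Q; Q' -> ε | )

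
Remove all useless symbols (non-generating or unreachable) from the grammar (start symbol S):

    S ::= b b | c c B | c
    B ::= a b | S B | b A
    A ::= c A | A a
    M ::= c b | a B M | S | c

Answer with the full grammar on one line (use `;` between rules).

S ::= b b | c c B | c; B ::= a b | S B

Generating nonterminals: {B, M, S}.
Reachable from S after that: {B, S}.
Removed useless symbols: {A, M} and every production mentioning them.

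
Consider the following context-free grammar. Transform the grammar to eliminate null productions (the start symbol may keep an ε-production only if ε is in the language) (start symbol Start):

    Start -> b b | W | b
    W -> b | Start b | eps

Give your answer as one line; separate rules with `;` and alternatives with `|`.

Start -> b b | W | b | eps; W -> b | Start b

Nullable nonterminals: {Start, W}.
ε ∈ L(G) since Start is nullable, so keep Start → ε.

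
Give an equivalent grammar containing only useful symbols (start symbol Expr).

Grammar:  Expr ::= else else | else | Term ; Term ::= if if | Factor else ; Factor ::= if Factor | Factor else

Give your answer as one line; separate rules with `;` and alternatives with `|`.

Generating nonterminals: {Expr, Term}.
Reachable from Expr after that: {Expr, Term}.
Removed useless symbols: {Factor} and every production mentioning them.

Expr ::= else else | else | Term; Term ::= if if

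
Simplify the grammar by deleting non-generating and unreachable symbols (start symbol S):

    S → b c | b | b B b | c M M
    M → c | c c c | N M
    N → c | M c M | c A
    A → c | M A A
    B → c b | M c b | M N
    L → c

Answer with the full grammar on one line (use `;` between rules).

Generating nonterminals: {A, B, L, M, N, S}.
Reachable from S after that: {A, B, M, N, S}.
Removed useless symbols: {L} and every production mentioning them.

S → b c | b | b B b | c M M; M → c | c c c | N M; N → c | M c M | c A; A → c | M A A; B → c b | M c b | M N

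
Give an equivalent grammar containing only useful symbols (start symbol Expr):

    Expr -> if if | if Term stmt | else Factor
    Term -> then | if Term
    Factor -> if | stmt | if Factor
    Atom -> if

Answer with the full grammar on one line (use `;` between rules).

Expr -> if if | if Term stmt | else Factor; Term -> then | if Term; Factor -> if | stmt | if Factor

Generating nonterminals: {Atom, Expr, Factor, Term}.
Reachable from Expr after that: {Expr, Factor, Term}.
Removed useless symbols: {Atom} and every production mentioning them.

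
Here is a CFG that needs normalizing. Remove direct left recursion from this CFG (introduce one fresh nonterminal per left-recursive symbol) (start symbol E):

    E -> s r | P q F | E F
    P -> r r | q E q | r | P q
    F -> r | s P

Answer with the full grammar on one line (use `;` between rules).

Left recursion appears on E, P.
For E: α = {F}, β = {s r, P q F}. Rewrite as E → β E' and E' → α E' | ε.
For P: α = {q}, β = {r r, q E q, r}. Rewrite as P → β P' and P' → α P' | ε.

E -> s r E' | P q F E'; P -> r r P' | q E q P' | r P'; F -> r | s P; E' -> F E' | epsilon; P' -> q P' | epsilon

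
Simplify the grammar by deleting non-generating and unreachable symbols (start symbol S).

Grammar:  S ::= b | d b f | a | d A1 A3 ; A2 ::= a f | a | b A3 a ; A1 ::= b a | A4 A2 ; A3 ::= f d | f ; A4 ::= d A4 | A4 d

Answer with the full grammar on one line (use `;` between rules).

Generating nonterminals: {A1, A2, A3, S}.
Reachable from S after that: {A1, A3, S}.
Removed useless symbols: {A2, A4} and every production mentioning them.

S ::= b | d b f | a | d A1 A3; A1 ::= b a; A3 ::= f d | f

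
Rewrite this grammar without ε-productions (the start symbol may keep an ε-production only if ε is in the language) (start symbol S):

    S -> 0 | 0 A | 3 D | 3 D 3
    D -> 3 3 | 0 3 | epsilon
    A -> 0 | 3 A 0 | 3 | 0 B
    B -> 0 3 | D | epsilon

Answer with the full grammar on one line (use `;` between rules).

S -> 0 | 0 A | 3 D | 3 | 3 D 3 | 3 3; D -> 3 3 | 0 3; A -> 0 | 3 A 0 | 3 | 0 B; B -> 0 3 | D

Nullable set = {B, D}.
ε ∉ L(G), so no ε-production is kept.
Add the nullable-subset variants: S → 3 D gives 3 D | 3. S → 3 D 3 gives 3 D 3 | 3 3.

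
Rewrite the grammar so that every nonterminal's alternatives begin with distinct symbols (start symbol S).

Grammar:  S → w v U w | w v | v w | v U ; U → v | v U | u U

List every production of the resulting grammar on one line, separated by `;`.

S has alternatives sharing prefix 'w v': factor to S → w v S' with S' → U w | ε.
S has alternatives sharing prefix 'v': factor to S → v S'' with S'' → w | U.
U has alternatives sharing prefix 'v': factor to U → v U' with U' → ε | U.

S → w v S' | v S''; U → u U | v U'; S' → U w | ε; S'' → w | U; U' → ε | U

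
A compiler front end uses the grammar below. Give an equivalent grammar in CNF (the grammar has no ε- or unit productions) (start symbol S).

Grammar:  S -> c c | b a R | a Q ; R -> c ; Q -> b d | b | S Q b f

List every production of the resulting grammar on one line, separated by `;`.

S -> X1 X1 | X2 Y1 | X3 Q; R -> c; Q -> X2 X4 | b | S Y2; X1 -> c; X2 -> b; X3 -> a; X4 -> d; X5 -> f; Y1 -> X3 R; Y2 -> Q Y3; Y3 -> X2 X5

Introduce a nonterminal for each terminal appearing in a rule of length ≥ 2: X1 → c, X2 → b, X3 → a, X4 → d, X5 → f.
Binarize each right-hand side of length ≥ 3 by chaining fresh nonterminals (Y1, Y2, …): affected rules were S → X2 X3 R; Q → S Q X2 X5.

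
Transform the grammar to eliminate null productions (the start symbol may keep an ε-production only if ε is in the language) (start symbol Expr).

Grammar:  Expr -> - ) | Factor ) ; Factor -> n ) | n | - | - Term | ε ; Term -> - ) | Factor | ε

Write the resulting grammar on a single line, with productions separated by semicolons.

Expr -> - ) | Factor ) | ); Factor -> n ) | n | - | - Term; Term -> - ) | Factor

The nullable symbols are {Factor, Term}.
ε ∉ L(G), so no ε-production is kept.
Expand every rule over subsets of its nullable positions: Expr → Factor ) gives Factor ) | ).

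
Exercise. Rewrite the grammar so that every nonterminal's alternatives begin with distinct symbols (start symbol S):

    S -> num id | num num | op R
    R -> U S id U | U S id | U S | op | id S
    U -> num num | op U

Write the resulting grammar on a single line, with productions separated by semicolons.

S -> op R | num S'; R -> op | id S | U S R'; U -> num num | op U; S' -> id | num; R' -> eps | id R''; R'' -> U | eps

S has alternatives sharing prefix 'num': factor to S → num S' with S' → id | num.
R has alternatives sharing prefix 'U S': factor to R → U S R' with R' → id U | id | ε.
R' has alternatives sharing prefix 'id': factor to R' → id R'' with R'' → U | ε.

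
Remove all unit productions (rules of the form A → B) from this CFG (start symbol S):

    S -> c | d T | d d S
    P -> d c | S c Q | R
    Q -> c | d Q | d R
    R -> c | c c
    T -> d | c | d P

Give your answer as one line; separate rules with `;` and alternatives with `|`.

S -> c | d T | d d S; P -> d c | S c Q | c | c c; Q -> c | d Q | d R; R -> c | c c; T -> d | c | d P

Unit pairs: P ⇒* {R}.
Replace each nonterminal's rules with the union of the non-unit rules of every nonterminal it unit-derives.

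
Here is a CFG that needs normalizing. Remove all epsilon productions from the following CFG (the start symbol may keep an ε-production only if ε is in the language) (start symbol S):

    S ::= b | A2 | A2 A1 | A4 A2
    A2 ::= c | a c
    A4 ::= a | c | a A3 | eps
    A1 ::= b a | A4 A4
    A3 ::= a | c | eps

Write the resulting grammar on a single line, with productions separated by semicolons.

S ::= b | A2 | A2 A1 | A4 A2; A2 ::= c | a c; A4 ::= a | c | a A3; A1 ::= b a | A4 A4 | A4; A3 ::= a | c

The nullable symbols are {A1, A3, A4}.
ε ∉ L(G), so no ε-production is kept.
For each production, add variants omitting each subset of nullable occurrences: A1 → A4 A4 gives A4 A4 | A4.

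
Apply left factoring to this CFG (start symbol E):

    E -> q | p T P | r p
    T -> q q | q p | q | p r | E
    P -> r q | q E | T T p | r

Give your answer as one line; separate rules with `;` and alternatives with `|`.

T has alternatives sharing prefix 'q': factor to T → q T' with T' → q | p | ε.
P has alternatives sharing prefix 'r': factor to P → r P' with P' → q | ε.

E -> q | p T P | r p; T -> p r | E | q T'; P -> q E | T T p | r P'; T' -> q | p | ε; P' -> q | ε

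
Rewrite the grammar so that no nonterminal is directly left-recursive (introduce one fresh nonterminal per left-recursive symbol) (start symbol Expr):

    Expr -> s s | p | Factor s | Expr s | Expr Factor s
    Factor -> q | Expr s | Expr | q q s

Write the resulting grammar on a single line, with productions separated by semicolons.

Expr is directly left-recursive.
For Expr: α = {s, Factor s}, β = {s s, p, Factor s}. Rewrite as Expr → β Expr1 and Expr1 → α Expr1 | ε.

Expr -> s s Expr1 | p Expr1 | Factor s Expr1; Factor -> q | Expr s | Expr | q q s; Expr1 -> s Expr1 | Factor s Expr1 | ε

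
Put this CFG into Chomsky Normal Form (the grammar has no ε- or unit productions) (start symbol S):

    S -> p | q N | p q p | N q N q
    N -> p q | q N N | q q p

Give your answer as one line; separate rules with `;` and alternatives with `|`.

Introduce a nonterminal for each terminal appearing in a rule of length ≥ 2: X1 → q, X2 → p.
Binarize each right-hand side of length ≥ 3 by chaining fresh nonterminals (Y1, Y2, …): affected rules were S → X2 X1 X2; S → N X1 N X1; N → X1 N N; N → X1 X1 X2.

S -> p | X1 N | X2 Y1 | N Y2; N -> X2 X1 | X1 Y4 | X1 Y5; X1 -> q; X2 -> p; Y1 -> X1 X2; Y2 -> X1 Y3; Y3 -> N X1; Y4 -> N N; Y5 -> X1 X2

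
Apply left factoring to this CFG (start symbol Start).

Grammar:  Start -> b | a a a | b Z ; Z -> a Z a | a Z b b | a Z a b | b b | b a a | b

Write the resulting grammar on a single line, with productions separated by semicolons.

Start -> a a a | b Start1; Z -> a Z Z1 | b Z2; Start1 -> eps | Z; Z1 -> b b | a Z11; Z2 -> b | a a | eps; Z11 -> eps | b

Start has alternatives sharing prefix 'b': factor to Start → b Start1 with Start1 → ε | Z.
Z has alternatives sharing prefix 'a Z': factor to Z → a Z Z1 with Z1 → a | b b | a b.
Z has alternatives sharing prefix 'b': factor to Z → b Z2 with Z2 → b | a a | ε.
Z1 has alternatives sharing prefix 'a': factor to Z1 → a Z11 with Z11 → ε | b.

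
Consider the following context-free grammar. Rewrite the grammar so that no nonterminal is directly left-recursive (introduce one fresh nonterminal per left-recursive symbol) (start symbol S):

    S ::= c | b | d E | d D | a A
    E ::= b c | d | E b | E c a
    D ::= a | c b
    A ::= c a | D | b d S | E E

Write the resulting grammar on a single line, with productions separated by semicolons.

S ::= c | b | d E | d D | a A; E ::= b c E' | d E'; D ::= a | c b; A ::= c a | D | b d S | E E; E' ::= b E' | c a E' | eps

Directly left-recursive nonterminal: E.
For E: α = {b, c a}, β = {b c, d}. Rewrite as E → β E' and E' → α E' | ε.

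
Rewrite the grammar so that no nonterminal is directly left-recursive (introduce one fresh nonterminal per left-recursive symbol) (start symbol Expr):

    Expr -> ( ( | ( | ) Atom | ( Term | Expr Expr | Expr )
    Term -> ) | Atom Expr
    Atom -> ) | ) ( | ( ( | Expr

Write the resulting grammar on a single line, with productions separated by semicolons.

Expr -> ( ( Expr1 | ( Expr1 | ) Atom Expr1 | ( Term Expr1; Term -> ) | Atom Expr; Atom -> ) | ) ( | ( ( | Expr; Expr1 -> Expr Expr1 | ) Expr1 | ε

Directly left-recursive nonterminal: Expr.
For Expr: α = {Expr, )}, β = {( (, (, ) Atom, ( Term}. Rewrite as Expr → β Expr1 and Expr1 → α Expr1 | ε.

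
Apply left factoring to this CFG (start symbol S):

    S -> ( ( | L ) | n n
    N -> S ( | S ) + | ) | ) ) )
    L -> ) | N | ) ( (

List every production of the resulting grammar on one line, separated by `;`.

S -> ( ( | L ) | n n; N -> S N' | ) N''; L -> N | ) L'; N' -> ( | ) +; N'' -> ε | ) ); L' -> ε | ( (

N has alternatives sharing prefix 'S': factor to N → S N' with N' → ( | ) +.
N has alternatives sharing prefix ')': factor to N → ) N'' with N'' → ε | ) ).
L has alternatives sharing prefix ')': factor to L → ) L' with L' → ε | ( (.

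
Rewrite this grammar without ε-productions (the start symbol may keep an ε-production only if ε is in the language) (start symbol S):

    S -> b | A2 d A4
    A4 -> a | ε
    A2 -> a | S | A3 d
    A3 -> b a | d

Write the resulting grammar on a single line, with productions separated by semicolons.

Nullable nonterminals: {A4}.
ε ∉ L(G), so no ε-production is kept.
For each production, add variants omitting each subset of nullable occurrences: S → A2 d A4 gives A2 d A4 | A2 d.

S -> b | A2 d A4 | A2 d; A4 -> a; A2 -> a | S | A3 d; A3 -> b a | d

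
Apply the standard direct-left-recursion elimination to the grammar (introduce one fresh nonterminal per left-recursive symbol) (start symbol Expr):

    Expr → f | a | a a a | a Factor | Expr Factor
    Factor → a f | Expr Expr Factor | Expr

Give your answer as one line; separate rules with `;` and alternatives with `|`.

Directly left-recursive nonterminal: Expr.
For Expr: α = {Factor}, β = {f, a, a a a, a Factor}. Rewrite as Expr → β Expr1 and Expr1 → α Expr1 | ε.

Expr → f Expr1 | a Expr1 | a a a Expr1 | a Factor Expr1; Factor → a f | Expr Expr Factor | Expr; Expr1 → Factor Expr1 | epsilon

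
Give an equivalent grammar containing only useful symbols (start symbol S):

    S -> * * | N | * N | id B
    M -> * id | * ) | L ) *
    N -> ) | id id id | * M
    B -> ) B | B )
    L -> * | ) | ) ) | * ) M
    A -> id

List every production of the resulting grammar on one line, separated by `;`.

S -> * * | N | * N; M -> * id | * ) | L ) *; N -> ) | id id id | * M; L -> * | ) | ) ) | * ) M

Generating nonterminals: {A, L, M, N, S}.
Reachable from S after that: {L, M, N, S}.
Removed useless symbols: {A, B} and every production mentioning them.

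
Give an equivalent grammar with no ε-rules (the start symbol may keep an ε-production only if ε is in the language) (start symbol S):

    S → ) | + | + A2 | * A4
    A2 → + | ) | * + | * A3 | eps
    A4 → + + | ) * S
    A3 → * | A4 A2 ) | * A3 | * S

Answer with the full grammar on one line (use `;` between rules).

Nullable nonterminals: {A2}.
ε ∉ L(G), so no ε-production is kept.
Add the nullable-subset variants: A3 → A4 A2 ) gives A4 A2 ) | A4 ).

S → ) | + | + A2 | * A4; A2 → + | ) | * + | * A3; A4 → + + | ) * S; A3 → * | A4 A2 ) | A4 ) | * A3 | * S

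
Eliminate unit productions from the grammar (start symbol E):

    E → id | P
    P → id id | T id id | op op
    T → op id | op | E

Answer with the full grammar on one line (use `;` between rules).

Unit pairs: E ⇒* {P}; T ⇒* {E, P}.
For each unit pair (A, B), copy every non-unit production of B to A, then drop all unit productions.

E → id | id id | T id id | op op; P → id id | T id id | op op; T → id | id id | T id id | op op | op id | op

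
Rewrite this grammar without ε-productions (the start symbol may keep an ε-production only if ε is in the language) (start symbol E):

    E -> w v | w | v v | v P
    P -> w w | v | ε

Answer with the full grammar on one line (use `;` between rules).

E -> w v | w | v v | v P | v; P -> w w | v

The nullable symbols are {P}.
ε ∉ L(G), so no ε-production is kept.
Add the nullable-subset variants: E → v P gives v P | v.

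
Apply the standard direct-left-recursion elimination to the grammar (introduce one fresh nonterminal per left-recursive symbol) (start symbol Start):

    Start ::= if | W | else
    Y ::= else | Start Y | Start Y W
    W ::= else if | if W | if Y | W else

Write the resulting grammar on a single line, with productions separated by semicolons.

Left recursion appears on W.
For W: α = {else}, β = {else if, if W, if Y}. Rewrite as W → β W1 and W1 → α W1 | ε.

Start ::= if | W | else; Y ::= else | Start Y | Start Y W; W ::= else if W1 | if W W1 | if Y W1; W1 ::= else W1 | eps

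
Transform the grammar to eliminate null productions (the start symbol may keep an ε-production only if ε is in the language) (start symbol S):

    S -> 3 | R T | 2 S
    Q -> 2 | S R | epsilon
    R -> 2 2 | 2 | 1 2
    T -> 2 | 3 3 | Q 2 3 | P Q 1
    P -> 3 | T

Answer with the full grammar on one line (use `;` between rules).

S -> 3 | R T | 2 S; Q -> 2 | S R; R -> 2 2 | 2 | 1 2; T -> 2 | 3 3 | Q 2 3 | 2 3 | P Q 1 | P 1; P -> 3 | T

Nullable set = {Q}.
ε ∉ L(G), so no ε-production is kept.
Add the nullable-subset variants: T → Q 2 3 gives Q 2 3 | 2 3. T → P Q 1 gives P Q 1 | P 1.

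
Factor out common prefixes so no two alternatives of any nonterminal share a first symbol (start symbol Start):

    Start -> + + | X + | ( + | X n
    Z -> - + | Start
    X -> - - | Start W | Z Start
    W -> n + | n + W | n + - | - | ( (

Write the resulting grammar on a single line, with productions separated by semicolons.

Start has alternatives sharing prefix 'X': factor to Start → X Start1 with Start1 → + | n.
W has alternatives sharing prefix 'n +': factor to W → n + W1 with W1 → ε | W | -.

Start -> + + | ( + | X Start1; Z -> - + | Start; X -> - - | Start W | Z Start; W -> - | ( ( | n + W1; Start1 -> + | n; W1 -> ε | W | -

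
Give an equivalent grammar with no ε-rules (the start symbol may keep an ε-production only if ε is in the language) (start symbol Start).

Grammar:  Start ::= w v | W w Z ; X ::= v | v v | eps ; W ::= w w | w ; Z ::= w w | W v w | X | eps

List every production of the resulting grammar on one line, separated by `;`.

The nullable symbols are {X, Z}.
ε ∉ L(G), so no ε-production is kept.
For each production, add variants omitting each subset of nullable occurrences: Start → W w Z gives W w Z | W w.

Start ::= w v | W w Z | W w; X ::= v | v v; W ::= w w | w; Z ::= w w | W v w | X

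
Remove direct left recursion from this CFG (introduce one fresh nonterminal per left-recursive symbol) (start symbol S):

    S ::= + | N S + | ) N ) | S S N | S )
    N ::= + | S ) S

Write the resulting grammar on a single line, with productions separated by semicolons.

Directly left-recursive nonterminal: S.
For S: α = {S N, )}, β = {+, N S +, ) N )}. Rewrite as S → β S' and S' → α S' | ε.

S ::= + S' | N S + S' | ) N ) S'; N ::= + | S ) S; S' ::= S N S' | ) S' | ε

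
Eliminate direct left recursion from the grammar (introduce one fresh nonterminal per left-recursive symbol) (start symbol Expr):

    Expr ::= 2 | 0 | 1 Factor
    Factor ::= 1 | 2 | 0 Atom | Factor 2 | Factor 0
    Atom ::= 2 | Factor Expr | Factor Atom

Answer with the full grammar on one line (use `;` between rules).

Expr ::= 2 | 0 | 1 Factor; Factor ::= 1 Factor1 | 2 Factor1 | 0 Atom Factor1; Atom ::= 2 | Factor Expr | Factor Atom; Factor1 ::= 2 Factor1 | 0 Factor1 | ε

Left recursion appears on Factor.
For Factor: α = {2, 0}, β = {1, 2, 0 Atom}. Rewrite as Factor → β Factor1 and Factor1 → α Factor1 | ε.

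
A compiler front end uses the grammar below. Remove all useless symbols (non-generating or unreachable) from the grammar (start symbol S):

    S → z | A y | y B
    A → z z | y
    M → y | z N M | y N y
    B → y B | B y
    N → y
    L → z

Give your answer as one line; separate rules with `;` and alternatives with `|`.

Generating nonterminals: {A, L, M, N, S}.
Reachable from S after that: {A, S}.
Removed useless symbols: {B, L, M, N} and every production mentioning them.

S → z | A y; A → z z | y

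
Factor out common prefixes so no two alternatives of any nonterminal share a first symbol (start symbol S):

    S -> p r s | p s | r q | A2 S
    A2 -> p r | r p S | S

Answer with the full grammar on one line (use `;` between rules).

S has alternatives sharing prefix 'p': factor to S → p S' with S' → r s | s.

S -> r q | A2 S | p S'; A2 -> p r | r p S | S; S' -> r s | s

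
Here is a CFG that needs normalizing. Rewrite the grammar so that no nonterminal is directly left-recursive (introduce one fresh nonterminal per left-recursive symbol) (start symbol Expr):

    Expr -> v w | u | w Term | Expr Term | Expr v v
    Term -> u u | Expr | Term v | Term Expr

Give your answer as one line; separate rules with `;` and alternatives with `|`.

Expr -> v w Expr1 | u Expr1 | w Term Expr1; Term -> u u Term1 | Expr Term1; Expr1 -> Term Expr1 | v v Expr1 | ε; Term1 -> v Term1 | Expr Term1 | ε

Left recursion appears on Expr, Term.
For Expr: α = {Term, v v}, β = {v w, u, w Term}. Rewrite as Expr → β Expr1 and Expr1 → α Expr1 | ε.
For Term: α = {v, Expr}, β = {u u, Expr}. Rewrite as Term → β Term1 and Term1 → α Term1 | ε.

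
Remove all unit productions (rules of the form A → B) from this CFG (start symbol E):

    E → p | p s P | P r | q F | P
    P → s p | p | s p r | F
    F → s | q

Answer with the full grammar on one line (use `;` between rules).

Unit pairs: E ⇒* {F, P}; P ⇒* {F}.
For every A with A ⇒* B via unit rules, add B's non-unit alternatives to A; then delete every rule of the form X → Y.

E → p | p s P | P r | q F | s p | s p r | s | q; P → s | q | s p | p | s p r; F → s | q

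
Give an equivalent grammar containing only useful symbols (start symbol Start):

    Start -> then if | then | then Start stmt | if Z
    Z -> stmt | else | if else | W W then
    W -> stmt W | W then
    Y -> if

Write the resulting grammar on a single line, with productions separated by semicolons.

Start -> then if | then | then Start stmt | if Z; Z -> stmt | else | if else

Generating nonterminals: {Start, Y, Z}.
Reachable from Start after that: {Start, Z}.
Removed useless symbols: {W, Y} and every production mentioning them.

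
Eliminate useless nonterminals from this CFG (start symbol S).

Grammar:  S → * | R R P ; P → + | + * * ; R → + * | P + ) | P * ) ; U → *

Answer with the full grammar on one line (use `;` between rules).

S → * | R R P; P → + | + * *; R → + * | P + ) | P * )

Generating nonterminals: {P, R, S, U}.
Reachable from S after that: {P, R, S}.
Removed useless symbols: {U} and every production mentioning them.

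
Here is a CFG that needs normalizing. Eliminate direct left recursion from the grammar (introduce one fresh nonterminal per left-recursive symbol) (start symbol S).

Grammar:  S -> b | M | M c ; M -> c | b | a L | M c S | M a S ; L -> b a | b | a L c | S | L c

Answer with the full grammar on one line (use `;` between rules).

S -> b | M | M c; M -> c M' | b M' | a L M'; L -> b a L' | b L' | a L c L' | S L'; M' -> c S M' | a S M' | epsilon; L' -> c L' | epsilon

Left recursion appears on M, L.
For M: α = {c S, a S}, β = {c, b, a L}. Rewrite as M → β M' and M' → α M' | ε.
For L: α = {c}, β = {b a, b, a L c, S}. Rewrite as L → β L' and L' → α L' | ε.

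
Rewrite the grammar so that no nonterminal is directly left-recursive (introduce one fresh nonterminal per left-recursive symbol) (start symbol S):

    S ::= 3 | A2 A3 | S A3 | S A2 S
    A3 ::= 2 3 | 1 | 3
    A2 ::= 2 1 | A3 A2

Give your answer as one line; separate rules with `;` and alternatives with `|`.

S is directly left-recursive.
For S: α = {A3, A2 S}, β = {3, A2 A3}. Rewrite as S → β S' and S' → α S' | ε.

S ::= 3 S' | A2 A3 S'; A3 ::= 2 3 | 1 | 3; A2 ::= 2 1 | A3 A2; S' ::= A3 S' | A2 S S' | ε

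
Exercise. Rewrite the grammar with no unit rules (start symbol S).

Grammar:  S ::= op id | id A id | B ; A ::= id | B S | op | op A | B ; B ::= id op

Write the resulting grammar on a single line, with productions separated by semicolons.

S ::= id op | op id | id A id; A ::= id op | id | B S | op | op A; B ::= id op

Unit pairs: A ⇒* {B}; S ⇒* {B}.
For every A with A ⇒* B via unit rules, add B's non-unit alternatives to A; then delete every rule of the form X → Y.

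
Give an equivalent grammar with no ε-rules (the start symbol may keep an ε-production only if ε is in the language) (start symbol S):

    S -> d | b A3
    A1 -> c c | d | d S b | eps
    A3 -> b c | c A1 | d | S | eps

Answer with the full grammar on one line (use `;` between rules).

Nullable set = {A1, A3}.
ε ∉ L(G), so no ε-production is kept.
For each production, add variants omitting each subset of nullable occurrences: S → b A3 gives b A3 | b. A3 → c A1 gives c A1 | c.

S -> d | b A3 | b; A1 -> c c | d | d S b; A3 -> b c | c A1 | c | d | S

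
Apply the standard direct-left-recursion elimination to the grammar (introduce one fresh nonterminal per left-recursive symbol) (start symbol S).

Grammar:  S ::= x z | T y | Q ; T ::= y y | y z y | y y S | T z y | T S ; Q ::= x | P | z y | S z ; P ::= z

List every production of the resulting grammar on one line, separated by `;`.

S ::= x z | T y | Q; T ::= y y T' | y z y T' | y y S T'; Q ::= x | P | z y | S z; P ::= z; T' ::= z y T' | S T' | ε

T is directly left-recursive.
For T: α = {z y, S}, β = {y y, y z y, y y S}. Rewrite as T → β T' and T' → α T' | ε.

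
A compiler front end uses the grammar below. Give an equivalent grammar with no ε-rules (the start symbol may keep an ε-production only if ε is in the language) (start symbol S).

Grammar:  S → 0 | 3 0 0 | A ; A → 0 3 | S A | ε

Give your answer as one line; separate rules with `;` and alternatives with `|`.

S → 0 | 3 0 0 | A | ε; A → 0 3 | S A | S

Nullable set = {A, S}.
ε ∈ L(G) since S is nullable, so keep S → ε.
For each production, add variants omitting each subset of nullable occurrences: A → S A gives S A | S.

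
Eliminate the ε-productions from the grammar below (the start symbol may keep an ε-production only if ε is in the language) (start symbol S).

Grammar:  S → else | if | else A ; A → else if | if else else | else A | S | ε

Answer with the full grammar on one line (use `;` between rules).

S → else | if | else A; A → else if | if else else | else A | else | S

Nullable set = {A}.
ε ∉ L(G), so no ε-production is kept.
Add the nullable-subset variants: A → else A gives else A | else.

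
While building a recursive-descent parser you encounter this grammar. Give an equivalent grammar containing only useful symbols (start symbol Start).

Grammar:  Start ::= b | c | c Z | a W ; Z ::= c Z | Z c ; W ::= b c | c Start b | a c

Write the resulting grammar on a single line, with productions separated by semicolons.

Start ::= b | c | a W; W ::= b c | c Start b | a c

Generating nonterminals: {Start, W}.
Reachable from Start after that: {Start, W}.
Removed useless symbols: {Z} and every production mentioning them.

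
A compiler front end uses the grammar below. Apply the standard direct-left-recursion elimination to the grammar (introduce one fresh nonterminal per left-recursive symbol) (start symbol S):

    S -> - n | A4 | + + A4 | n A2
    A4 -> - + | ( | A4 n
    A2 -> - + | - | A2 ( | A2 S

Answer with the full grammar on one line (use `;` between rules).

Left recursion appears on A4, A2.
For A4: α = {n}, β = {- +, (}. Rewrite as A4 → β A4' and A4' → α A4' | ε.
For A2: α = {(, S}, β = {- +, -}. Rewrite as A2 → β A2' and A2' → α A2' | ε.

S -> - n | A4 | + + A4 | n A2; A4 -> - + A4' | ( A4'; A2 -> - + A2' | - A2'; A4' -> n A4' | ε; A2' -> ( A2' | S A2' | ε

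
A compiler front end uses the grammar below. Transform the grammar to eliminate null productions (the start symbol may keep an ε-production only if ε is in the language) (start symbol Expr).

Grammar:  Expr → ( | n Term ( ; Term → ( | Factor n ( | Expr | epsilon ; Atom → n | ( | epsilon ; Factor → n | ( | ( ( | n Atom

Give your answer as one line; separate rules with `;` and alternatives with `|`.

Expr → ( | n Term ( | n (; Term → ( | Factor n ( | Expr; Atom → n | (; Factor → n | ( | ( ( | n Atom

Nullable set = {Atom, Term}.
ε ∉ L(G), so no ε-production is kept.
Add the nullable-subset variants: Expr → n Term ( gives n Term ( | n (.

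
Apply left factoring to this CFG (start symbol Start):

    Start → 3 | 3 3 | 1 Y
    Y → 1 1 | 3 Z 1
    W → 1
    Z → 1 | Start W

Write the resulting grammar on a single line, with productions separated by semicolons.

Start has alternatives sharing prefix '3': factor to Start → 3 Start1 with Start1 → ε | 3.

Start → 1 Y | 3 Start1; Y → 1 1 | 3 Z 1; W → 1; Z → 1 | Start W; Start1 → eps | 3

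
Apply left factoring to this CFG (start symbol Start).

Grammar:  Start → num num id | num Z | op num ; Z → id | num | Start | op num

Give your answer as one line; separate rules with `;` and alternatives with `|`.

Start has alternatives sharing prefix 'num': factor to Start → num Start1 with Start1 → num id | Z.

Start → op num | num Start1; Z → id | num | Start | op num; Start1 → num id | Z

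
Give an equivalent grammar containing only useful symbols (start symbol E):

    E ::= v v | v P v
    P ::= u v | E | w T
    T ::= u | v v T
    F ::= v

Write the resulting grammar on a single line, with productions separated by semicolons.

E ::= v v | v P v; P ::= u v | E | w T; T ::= u | v v T

Generating nonterminals: {E, F, P, T}.
Reachable from E after that: {E, P, T}.
Removed useless symbols: {F} and every production mentioning them.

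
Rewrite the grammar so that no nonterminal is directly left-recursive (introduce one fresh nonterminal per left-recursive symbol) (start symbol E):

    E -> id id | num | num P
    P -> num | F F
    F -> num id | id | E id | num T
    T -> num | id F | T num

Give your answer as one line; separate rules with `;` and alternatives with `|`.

Left recursion appears on T.
For T: α = {num}, β = {num, id F}. Rewrite as T → β T' and T' → α T' | ε.

E -> id id | num | num P; P -> num | F F; F -> num id | id | E id | num T; T -> num T' | id F T'; T' -> num T' | eps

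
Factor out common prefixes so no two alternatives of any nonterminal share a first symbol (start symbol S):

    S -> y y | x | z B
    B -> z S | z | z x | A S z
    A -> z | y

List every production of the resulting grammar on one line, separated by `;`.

S -> y y | x | z B; B -> A S z | z B'; A -> z | y; B' -> S | ε | x

B has alternatives sharing prefix 'z': factor to B → z B' with B' → S | ε | x.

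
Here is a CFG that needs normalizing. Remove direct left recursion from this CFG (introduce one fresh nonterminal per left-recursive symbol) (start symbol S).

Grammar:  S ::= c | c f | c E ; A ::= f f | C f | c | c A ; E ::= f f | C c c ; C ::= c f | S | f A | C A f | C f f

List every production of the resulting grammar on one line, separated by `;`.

S ::= c | c f | c E; A ::= f f | C f | c | c A; E ::= f f | C c c; C ::= c f C' | S C' | f A C'; C' ::= A f C' | f f C' | eps

Left recursion appears on C.
For C: α = {A f, f f}, β = {c f, S, f A}. Rewrite as C → β C' and C' → α C' | ε.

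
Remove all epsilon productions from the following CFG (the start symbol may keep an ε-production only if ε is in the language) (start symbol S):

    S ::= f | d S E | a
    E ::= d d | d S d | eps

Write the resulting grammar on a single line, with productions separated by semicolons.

S ::= f | d S E | d S | a; E ::= d d | d S d

Nullable set = {E}.
ε ∉ L(G), so no ε-production is kept.
Add the nullable-subset variants: S → d S E gives d S E | d S.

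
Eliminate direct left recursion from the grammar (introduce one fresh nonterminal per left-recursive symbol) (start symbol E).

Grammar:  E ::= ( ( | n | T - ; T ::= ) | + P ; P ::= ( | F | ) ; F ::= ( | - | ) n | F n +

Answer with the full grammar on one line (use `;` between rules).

E ::= ( ( | n | T -; T ::= ) | + P; P ::= ( | F | ); F ::= ( F' | - F' | ) n F'; F' ::= n + F' | ε

F is directly left-recursive.
For F: α = {n +}, β = {(, -, ) n}. Rewrite as F → β F' and F' → α F' | ε.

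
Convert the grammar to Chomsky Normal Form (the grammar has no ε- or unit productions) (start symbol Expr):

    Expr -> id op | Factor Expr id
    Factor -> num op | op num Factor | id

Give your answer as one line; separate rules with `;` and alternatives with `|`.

Expr -> X1 X2 | Factor Y1; Factor -> X3 X2 | X2 Y2 | id; X1 -> id; X2 -> op; X3 -> num; Y1 -> Expr X1; Y2 -> X3 Factor

Introduce a nonterminal for each terminal appearing in a rule of length ≥ 2: X1 → id, X2 → op, X3 → num.
Binarize each right-hand side of length ≥ 3 by chaining fresh nonterminals (Y1, Y2, …): affected rules were Expr → Factor Expr X1; Factor → X2 X3 Factor.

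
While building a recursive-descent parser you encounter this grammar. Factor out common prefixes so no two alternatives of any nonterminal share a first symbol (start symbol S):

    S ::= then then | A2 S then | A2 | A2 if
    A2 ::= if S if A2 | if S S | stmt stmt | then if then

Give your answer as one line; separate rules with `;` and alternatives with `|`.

S ::= then then | A2 S'; A2 ::= stmt stmt | then if then | if S A2'; S' ::= S then | ε | if; A2' ::= if A2 | S

S has alternatives sharing prefix 'A2': factor to S → A2 S' with S' → S then | ε | if.
A2 has alternatives sharing prefix 'if S': factor to A2 → if S A2' with A2' → if A2 | S.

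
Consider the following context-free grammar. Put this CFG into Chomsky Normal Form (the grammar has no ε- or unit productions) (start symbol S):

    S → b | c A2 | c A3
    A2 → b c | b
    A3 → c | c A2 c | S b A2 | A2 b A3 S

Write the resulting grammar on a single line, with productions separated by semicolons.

S → b | X1 A2 | X1 A3; A2 → X2 X1 | b; A3 → c | X1 Y1 | S Y2 | A2 Y3; X1 → c; X2 → b; Y1 → A2 X1; Y2 → X2 A2; Y3 → X2 Y4; Y4 → A3 S

Introduce a nonterminal for each terminal appearing in a rule of length ≥ 2: X1 → c, X2 → b.
Binarize each right-hand side of length ≥ 3 by chaining fresh nonterminals (Y1, Y2, …): affected rules were A3 → X1 A2 X1; A3 → S X2 A2; A3 → A2 X2 A3 S.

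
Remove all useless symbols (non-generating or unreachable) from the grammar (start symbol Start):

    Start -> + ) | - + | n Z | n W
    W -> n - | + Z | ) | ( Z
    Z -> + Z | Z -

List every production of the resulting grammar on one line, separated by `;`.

Generating nonterminals: {Start, W}.
Reachable from Start after that: {Start, W}.
Removed useless symbols: {Z} and every production mentioning them.

Start -> + ) | - + | n W; W -> n - | )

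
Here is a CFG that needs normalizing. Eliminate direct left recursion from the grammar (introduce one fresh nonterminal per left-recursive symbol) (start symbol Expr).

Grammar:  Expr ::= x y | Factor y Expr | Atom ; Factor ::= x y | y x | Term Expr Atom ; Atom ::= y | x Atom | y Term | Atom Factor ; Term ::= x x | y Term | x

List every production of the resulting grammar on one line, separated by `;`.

Atom is directly left-recursive.
For Atom: α = {Factor}, β = {y, x Atom, y Term}. Rewrite as Atom → β Atom1 and Atom1 → α Atom1 | ε.

Expr ::= x y | Factor y Expr | Atom; Factor ::= x y | y x | Term Expr Atom; Atom ::= y Atom1 | x Atom Atom1 | y Term Atom1; Term ::= x x | y Term | x; Atom1 ::= Factor Atom1 | ε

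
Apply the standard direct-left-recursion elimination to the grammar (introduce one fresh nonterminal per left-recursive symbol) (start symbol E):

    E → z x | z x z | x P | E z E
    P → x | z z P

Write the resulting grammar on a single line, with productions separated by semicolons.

Directly left-recursive nonterminal: E.
For E: α = {z E}, β = {z x, z x z, x P}. Rewrite as E → β E' and E' → α E' | ε.

E → z x E' | z x z E' | x P E'; P → x | z z P; E' → z E E' | ε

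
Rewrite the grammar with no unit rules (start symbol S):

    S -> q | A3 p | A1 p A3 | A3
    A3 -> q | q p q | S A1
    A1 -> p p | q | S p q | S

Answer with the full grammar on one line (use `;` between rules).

S -> q | A3 p | A1 p A3 | q p q | S A1; A3 -> q | q p q | S A1; A1 -> p p | q | S p q | A3 p | A1 p A3 | q p q | S A1

Unit pairs: A1 ⇒* {A3, S}; S ⇒* {A3}.
For each unit pair (A, B), copy every non-unit production of B to A, then drop all unit productions.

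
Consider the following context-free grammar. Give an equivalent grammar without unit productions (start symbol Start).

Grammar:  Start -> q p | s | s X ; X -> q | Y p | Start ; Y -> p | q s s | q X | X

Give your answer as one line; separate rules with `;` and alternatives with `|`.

Start -> q p | s | s X; X -> q p | s | s X | q | Y p; Y -> q p | s | s X | q | Y p | p | q s s | q X

Unit pairs: X ⇒* {Start}; Y ⇒* {Start, X}.
Replace each nonterminal's rules with the union of the non-unit rules of every nonterminal it unit-derives.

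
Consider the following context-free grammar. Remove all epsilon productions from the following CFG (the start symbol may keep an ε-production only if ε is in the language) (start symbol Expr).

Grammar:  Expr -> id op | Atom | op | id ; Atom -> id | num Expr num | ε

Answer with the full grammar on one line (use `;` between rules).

Expr -> id op | Atom | op | id | ε; Atom -> id | num Expr num | num num

Nullable set = {Atom, Expr}.
ε ∈ L(G) since Expr is nullable, so keep Expr → ε.
Add the nullable-subset variants: Atom → num Expr num gives num Expr num | num num.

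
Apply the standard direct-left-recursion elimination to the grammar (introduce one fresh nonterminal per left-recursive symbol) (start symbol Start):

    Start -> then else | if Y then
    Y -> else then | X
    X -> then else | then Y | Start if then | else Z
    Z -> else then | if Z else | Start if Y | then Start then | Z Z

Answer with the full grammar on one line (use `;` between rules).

Directly left-recursive nonterminal: Z.
For Z: α = {Z}, β = {else then, if Z else, Start if Y, then Start then}. Rewrite as Z → β Z1 and Z1 → α Z1 | ε.

Start -> then else | if Y then; Y -> else then | X; X -> then else | then Y | Start if then | else Z; Z -> else then Z1 | if Z else Z1 | Start if Y Z1 | then Start then Z1; Z1 -> Z Z1 | ε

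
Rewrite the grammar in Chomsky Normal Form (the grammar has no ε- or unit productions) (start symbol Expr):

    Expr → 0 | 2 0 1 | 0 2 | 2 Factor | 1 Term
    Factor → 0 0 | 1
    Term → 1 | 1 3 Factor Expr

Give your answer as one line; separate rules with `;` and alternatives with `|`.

Introduce a nonterminal for each terminal appearing in a rule of length ≥ 2: X1 → 2, X2 → 0, X3 → 1, X4 → 3.
Binarize each right-hand side of length ≥ 3 by chaining fresh nonterminals (Y1, Y2, …): affected rules were Expr → X1 X2 X3; Term → X3 X4 Factor Expr.

Expr → 0 | X1 Y1 | X2 X1 | X1 Factor | X3 Term; Factor → X2 X2 | 1; Term → 1 | X3 Y2; X1 → 2; X2 → 0; X3 → 1; X4 → 3; Y1 → X2 X3; Y2 → X4 Y3; Y3 → Factor Expr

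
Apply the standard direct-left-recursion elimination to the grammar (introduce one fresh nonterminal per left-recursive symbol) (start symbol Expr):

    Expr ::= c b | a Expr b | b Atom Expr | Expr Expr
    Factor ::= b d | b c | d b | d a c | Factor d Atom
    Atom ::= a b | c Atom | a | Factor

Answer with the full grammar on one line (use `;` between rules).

Expr ::= c b Expr1 | a Expr b Expr1 | b Atom Expr Expr1; Factor ::= b d Factor1 | b c Factor1 | d b Factor1 | d a c Factor1; Atom ::= a b | c Atom | a | Factor; Expr1 ::= Expr Expr1 | ε; Factor1 ::= d Atom Factor1 | ε

Directly left-recursive nonterminals: Expr, Factor.
For Expr: α = {Expr}, β = {c b, a Expr b, b Atom Expr}. Rewrite as Expr → β Expr1 and Expr1 → α Expr1 | ε.
For Factor: α = {d Atom}, β = {b d, b c, d b, d a c}. Rewrite as Factor → β Factor1 and Factor1 → α Factor1 | ε.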